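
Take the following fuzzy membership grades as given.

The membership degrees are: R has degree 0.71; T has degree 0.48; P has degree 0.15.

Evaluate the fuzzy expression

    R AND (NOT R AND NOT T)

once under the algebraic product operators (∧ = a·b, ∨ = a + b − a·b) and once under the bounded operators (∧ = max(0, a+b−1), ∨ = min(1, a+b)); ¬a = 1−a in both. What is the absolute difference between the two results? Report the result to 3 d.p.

0.107

Under algebraic product:
  NOT R = 1 − 0.7100 = 0.2900
  NOT T = 1 − 0.4800 = 0.5200
  NOT R AND NOT T = a·b on (0.2900, 0.5200) = 0.1508
  R AND (NOT R AND NOT T) = a·b on (0.7100, 0.1508) = 0.1071
  → value = 0.1071
Under bounded:
  NOT R = 1 − 0.71 = 0.29
  NOT T = 1 − 0.48 = 0.52
  NOT R AND NOT T = max(0, a+b−1) on (0.29, 0.52) = 0.00
  R AND (NOT R AND NOT T) = max(0, a+b−1) on (0.71, 0.00) = 0.00
  → value = 0.0000
|0.1071 − 0.0000| = 0.107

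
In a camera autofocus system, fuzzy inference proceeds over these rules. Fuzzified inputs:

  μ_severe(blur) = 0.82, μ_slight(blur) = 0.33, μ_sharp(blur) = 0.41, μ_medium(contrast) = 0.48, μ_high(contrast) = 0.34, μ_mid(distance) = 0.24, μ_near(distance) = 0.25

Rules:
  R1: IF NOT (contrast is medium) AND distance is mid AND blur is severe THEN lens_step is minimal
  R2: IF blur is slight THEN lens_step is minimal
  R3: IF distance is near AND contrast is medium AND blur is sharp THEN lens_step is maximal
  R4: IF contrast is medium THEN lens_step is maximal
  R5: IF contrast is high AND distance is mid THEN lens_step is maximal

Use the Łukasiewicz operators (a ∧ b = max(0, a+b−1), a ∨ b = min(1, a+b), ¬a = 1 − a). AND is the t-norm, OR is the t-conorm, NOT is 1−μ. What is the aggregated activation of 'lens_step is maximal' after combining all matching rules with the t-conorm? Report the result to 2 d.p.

0.48

R1: ¬medium=1−0.48=0.52, mid=0.24, severe=0.82; AND[max(0, a+b−1)] → w = 0.00
R2: slight=0.33 → w = 0.33
R3: near=0.25, medium=0.48, sharp=0.41; AND[max(0, a+b−1)] → w = 0.00
R4: medium=0.48 → w = 0.48
R5: high=0.34, mid=0.24; AND[max(0, a+b−1)] → w = 0.00
Rules with consequent 'maximal': {R3, R4, R5} → strengths 0.00, 0.48, 0.00
Aggregate via t-conorm [min(1, a+b)]: 0.48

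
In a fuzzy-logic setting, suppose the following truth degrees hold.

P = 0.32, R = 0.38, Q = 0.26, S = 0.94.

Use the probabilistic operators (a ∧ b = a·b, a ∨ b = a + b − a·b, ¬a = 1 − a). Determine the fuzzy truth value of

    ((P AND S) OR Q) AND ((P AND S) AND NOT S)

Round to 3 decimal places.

P AND S = a·b on (0.3200, 0.9400) = 0.3008
(P AND S) OR Q = a + b − a·b on (0.3008, 0.2600) = 0.4826
P AND S = a·b on (0.3200, 0.9400) = 0.3008
NOT S = 1 − 0.9400 = 0.0600
(P AND S) AND NOT S = a·b on (0.3008, 0.0600) = 0.0180
((P AND S) OR Q) AND ((P AND S) AND NOT S) = a·b on (0.4826, 0.0180) = 0.0087

0.009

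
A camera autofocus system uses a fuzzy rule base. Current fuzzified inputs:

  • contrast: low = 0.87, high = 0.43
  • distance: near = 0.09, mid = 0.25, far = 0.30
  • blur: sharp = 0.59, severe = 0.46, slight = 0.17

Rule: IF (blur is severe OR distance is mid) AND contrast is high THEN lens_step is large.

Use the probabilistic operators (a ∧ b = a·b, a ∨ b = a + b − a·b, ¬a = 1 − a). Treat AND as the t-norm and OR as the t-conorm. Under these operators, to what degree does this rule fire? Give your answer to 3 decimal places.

firing strength: (severe=0.46 OR mid=0.25) = 0.5950; AND[a·b] with high=0.43 → w = 0.2558

0.256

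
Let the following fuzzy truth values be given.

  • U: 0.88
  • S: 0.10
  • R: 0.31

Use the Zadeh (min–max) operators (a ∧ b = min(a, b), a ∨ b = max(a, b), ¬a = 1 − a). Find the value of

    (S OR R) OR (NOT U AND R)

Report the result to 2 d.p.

0.31

S OR R = max(a, b) on (0.10, 0.31) = 0.31
NOT U = 1 − 0.88 = 0.12
NOT U AND R = min(a, b) on (0.12, 0.31) = 0.12
(S OR R) OR (NOT U AND R) = max(a, b) on (0.31, 0.12) = 0.31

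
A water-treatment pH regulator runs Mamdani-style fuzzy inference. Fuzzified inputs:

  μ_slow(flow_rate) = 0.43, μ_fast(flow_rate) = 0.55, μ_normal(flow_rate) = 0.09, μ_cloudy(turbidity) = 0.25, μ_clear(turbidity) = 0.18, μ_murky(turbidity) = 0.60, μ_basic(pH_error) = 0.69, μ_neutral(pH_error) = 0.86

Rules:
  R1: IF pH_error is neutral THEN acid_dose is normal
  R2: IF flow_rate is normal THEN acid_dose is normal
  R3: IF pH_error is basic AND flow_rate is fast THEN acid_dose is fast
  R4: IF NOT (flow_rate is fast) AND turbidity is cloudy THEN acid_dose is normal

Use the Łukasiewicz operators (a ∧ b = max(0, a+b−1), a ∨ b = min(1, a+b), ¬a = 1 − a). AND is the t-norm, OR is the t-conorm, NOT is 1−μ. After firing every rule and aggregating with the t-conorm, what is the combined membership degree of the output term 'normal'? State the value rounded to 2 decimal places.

R1: neutral=0.86 → w = 0.86
R2: normal=0.09 → w = 0.09
R3: basic=0.69, fast=0.55; AND[max(0, a+b−1)] → w = 0.24
R4: ¬fast=1−0.55=0.45, cloudy=0.25; AND[max(0, a+b−1)] → w = 0.00
Rules with consequent 'normal': {R1, R2, R4} → strengths 0.86, 0.09, 0.00
Aggregate via t-conorm [min(1, a+b)]: 0.95

0.95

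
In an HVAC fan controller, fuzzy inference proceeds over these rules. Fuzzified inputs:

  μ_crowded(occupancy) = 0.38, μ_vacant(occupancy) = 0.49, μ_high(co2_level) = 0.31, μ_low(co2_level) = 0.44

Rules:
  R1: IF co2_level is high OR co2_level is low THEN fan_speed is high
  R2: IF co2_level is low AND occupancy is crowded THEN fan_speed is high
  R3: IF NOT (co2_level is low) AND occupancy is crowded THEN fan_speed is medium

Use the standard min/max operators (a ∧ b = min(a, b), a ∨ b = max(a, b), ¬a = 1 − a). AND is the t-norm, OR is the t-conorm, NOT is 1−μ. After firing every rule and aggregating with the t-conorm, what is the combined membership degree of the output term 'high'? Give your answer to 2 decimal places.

0.44

R1: high=0.31, low=0.44; OR[max(a, b)] → w = 0.44
R2: low=0.44, crowded=0.38; AND[min(a, b)] → w = 0.38
R3: ¬low=1−0.44=0.56, crowded=0.38; AND[min(a, b)] → w = 0.38
Rules with consequent 'high': {R1, R2} → strengths 0.44, 0.38
Aggregate via t-conorm [max(a, b)]: 0.44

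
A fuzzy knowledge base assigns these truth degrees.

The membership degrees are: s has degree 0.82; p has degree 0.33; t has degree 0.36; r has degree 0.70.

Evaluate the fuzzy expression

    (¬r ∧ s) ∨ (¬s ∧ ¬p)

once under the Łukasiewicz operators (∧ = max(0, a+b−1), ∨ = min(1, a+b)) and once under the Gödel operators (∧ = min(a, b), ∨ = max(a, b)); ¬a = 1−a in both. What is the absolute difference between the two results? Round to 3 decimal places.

Under Łukasiewicz:
  ¬r = 1 − 0.70 = 0.30
  ¬r ∧ s = max(0, a+b−1) on (0.30, 0.82) = 0.12
  ¬s = 1 − 0.82 = 0.18
  ¬p = 1 − 0.33 = 0.67
  ¬s ∧ ¬p = max(0, a+b−1) on (0.18, 0.67) = 0.00
  (¬r ∧ s) ∨ (¬s ∧ ¬p) = min(1, a+b) on (0.12, 0.00) = 0.12
  → value = 0.1200
Under Gödel:
  ¬r = 1 − 0.70 = 0.30
  ¬r ∧ s = min(a, b) on (0.30, 0.82) = 0.30
  ¬s = 1 − 0.82 = 0.18
  ¬p = 1 − 0.33 = 0.67
  ¬s ∧ ¬p = min(a, b) on (0.18, 0.67) = 0.18
  (¬r ∧ s) ∨ (¬s ∧ ¬p) = max(a, b) on (0.30, 0.18) = 0.30
  → value = 0.3000
|0.1200 − 0.3000| = 0.180

0.180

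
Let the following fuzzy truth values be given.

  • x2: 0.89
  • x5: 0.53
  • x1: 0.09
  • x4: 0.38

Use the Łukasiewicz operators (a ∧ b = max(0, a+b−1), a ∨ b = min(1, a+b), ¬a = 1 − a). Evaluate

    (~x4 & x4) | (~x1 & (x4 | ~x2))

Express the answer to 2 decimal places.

~x4 = 1 − 0.38 = 0.62
~x4 & x4 = max(0, a+b−1) on (0.62, 0.38) = 0.00
~x1 = 1 − 0.09 = 0.91
~x2 = 1 − 0.89 = 0.11
x4 | ~x2 = min(1, a+b) on (0.38, 0.11) = 0.49
~x1 & (x4 | ~x2) = max(0, a+b−1) on (0.91, 0.49) = 0.40
(~x4 & x4) | (~x1 & (x4 | ~x2)) = min(1, a+b) on (0.00, 0.40) = 0.40

0.40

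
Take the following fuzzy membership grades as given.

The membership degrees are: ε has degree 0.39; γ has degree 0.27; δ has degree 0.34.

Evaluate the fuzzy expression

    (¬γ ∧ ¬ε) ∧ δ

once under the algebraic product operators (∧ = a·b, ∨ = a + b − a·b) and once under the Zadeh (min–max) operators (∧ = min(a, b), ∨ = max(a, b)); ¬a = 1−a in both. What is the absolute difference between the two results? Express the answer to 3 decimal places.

Under algebraic product:
  ¬γ = 1 − 0.2700 = 0.7300
  ¬ε = 1 − 0.3900 = 0.6100
  ¬γ ∧ ¬ε = a·b on (0.7300, 0.6100) = 0.4453
  (¬γ ∧ ¬ε) ∧ δ = a·b on (0.4453, 0.3400) = 0.1514
  → value = 0.1514
Under Zadeh (min–max):
  ¬γ = 1 − 0.27 = 0.73
  ¬ε = 1 − 0.39 = 0.61
  ¬γ ∧ ¬ε = min(a, b) on (0.73, 0.61) = 0.61
  (¬γ ∧ ¬ε) ∧ δ = min(a, b) on (0.61, 0.34) = 0.34
  → value = 0.3400
|0.1514 − 0.3400| = 0.189

0.189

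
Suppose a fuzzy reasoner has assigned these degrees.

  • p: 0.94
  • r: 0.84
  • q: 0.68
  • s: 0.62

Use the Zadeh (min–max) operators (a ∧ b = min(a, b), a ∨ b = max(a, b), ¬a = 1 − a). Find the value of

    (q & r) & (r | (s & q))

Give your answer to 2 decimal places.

q & r = min(a, b) on (0.68, 0.84) = 0.68
s & q = min(a, b) on (0.62, 0.68) = 0.62
r | (s & q) = max(a, b) on (0.84, 0.62) = 0.84
(q & r) & (r | (s & q)) = min(a, b) on (0.68, 0.84) = 0.68

0.68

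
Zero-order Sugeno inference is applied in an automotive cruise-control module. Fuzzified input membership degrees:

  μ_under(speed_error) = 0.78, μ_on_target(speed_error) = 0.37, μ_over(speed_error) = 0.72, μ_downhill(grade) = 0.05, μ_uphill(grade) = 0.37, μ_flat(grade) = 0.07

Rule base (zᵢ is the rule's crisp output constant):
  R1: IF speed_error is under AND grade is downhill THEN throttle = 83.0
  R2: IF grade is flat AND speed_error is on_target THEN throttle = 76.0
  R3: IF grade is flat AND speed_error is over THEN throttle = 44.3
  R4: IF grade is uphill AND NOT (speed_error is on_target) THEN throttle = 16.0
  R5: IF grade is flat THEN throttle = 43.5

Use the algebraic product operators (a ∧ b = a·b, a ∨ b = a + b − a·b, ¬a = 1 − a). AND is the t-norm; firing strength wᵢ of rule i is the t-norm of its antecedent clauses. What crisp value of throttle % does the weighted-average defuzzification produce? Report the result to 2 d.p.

R1 (z=83.0): under=0.78, downhill=0.05; AND[a·b] → w = 0.0390
R2 (z=76.0): flat=0.07, on_target=0.37; AND[a·b] → w = 0.0259
R3 (z=44.3): flat=0.07, over=0.72; AND[a·b] → w = 0.0504
R4 (z=16.0): uphill=0.37, ¬on_target=1−0.37=0.63; AND[a·b] → w = 0.2331
R5 (z=43.5): flat=0.07 → w = 0.0700
Weighted average = (0.0390·83.0 + 0.0259·76.0 + 0.0504·44.3 + 0.2331·16.0 + 0.0700·43.5) / (0.0390 + 0.0259 + 0.0504 + 0.2331 + 0.0700)
  = 14.2127 / 0.4184 = 33.97

33.97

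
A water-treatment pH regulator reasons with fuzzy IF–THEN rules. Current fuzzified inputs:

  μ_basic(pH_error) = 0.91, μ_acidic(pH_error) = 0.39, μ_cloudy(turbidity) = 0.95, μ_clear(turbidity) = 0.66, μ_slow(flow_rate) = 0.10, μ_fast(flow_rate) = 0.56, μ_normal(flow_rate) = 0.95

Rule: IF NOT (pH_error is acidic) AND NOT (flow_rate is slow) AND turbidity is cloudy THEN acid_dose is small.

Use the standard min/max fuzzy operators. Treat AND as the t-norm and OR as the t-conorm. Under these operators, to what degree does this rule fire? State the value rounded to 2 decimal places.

firing strength: ¬acidic=1−0.39=0.61, ¬slow=1−0.10=0.90, cloudy=0.95; AND[min(a, b)] → w = 0.61

0.61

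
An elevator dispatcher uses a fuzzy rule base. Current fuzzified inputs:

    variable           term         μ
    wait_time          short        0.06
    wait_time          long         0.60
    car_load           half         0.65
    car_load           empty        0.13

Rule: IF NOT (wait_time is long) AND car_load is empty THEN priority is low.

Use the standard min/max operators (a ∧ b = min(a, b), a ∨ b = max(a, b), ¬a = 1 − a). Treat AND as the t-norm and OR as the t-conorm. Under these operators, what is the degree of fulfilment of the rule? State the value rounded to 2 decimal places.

0.13

firing strength: ¬long=1−0.60=0.40, empty=0.13; AND[min(a, b)] → w = 0.13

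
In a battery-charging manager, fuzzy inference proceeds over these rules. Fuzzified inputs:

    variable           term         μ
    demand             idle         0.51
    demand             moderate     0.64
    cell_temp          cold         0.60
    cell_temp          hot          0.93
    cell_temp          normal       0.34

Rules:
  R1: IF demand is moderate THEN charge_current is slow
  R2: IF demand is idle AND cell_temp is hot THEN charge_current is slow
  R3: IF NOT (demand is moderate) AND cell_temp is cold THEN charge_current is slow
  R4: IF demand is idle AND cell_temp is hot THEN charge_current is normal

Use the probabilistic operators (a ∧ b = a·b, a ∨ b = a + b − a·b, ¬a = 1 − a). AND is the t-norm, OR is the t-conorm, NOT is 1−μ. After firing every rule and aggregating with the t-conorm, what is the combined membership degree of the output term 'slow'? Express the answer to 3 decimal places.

0.852

R1: moderate=0.64 → w = 0.6400
R2: idle=0.51, hot=0.93; AND[a·b] → w = 0.4743
R3: ¬moderate=1−0.64=0.36, cold=0.60; AND[a·b] → w = 0.2160
R4: idle=0.51, hot=0.93; AND[a·b] → w = 0.4743
Rules with consequent 'slow': {R1, R2, R3} → strengths 0.6400, 0.4743, 0.2160
Aggregate via t-conorm [a + b − a·b]: 0.8516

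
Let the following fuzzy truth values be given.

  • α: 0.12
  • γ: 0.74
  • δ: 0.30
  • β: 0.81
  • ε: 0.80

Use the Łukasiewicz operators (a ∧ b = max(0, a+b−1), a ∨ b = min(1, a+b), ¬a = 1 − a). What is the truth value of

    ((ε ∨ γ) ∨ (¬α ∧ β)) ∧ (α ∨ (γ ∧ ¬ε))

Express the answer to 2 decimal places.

ε ∨ γ = min(1, a+b) on (0.80, 0.74) = 1.00
¬α = 1 − 0.12 = 0.88
¬α ∧ β = max(0, a+b−1) on (0.88, 0.81) = 0.69
(ε ∨ γ) ∨ (¬α ∧ β) = min(1, a+b) on (1.00, 0.69) = 1.00
¬ε = 1 − 0.80 = 0.20
γ ∧ ¬ε = max(0, a+b−1) on (0.74, 0.20) = 0.00
α ∨ (γ ∧ ¬ε) = min(1, a+b) on (0.12, 0.00) = 0.12
((ε ∨ γ) ∨ (¬α ∧ β)) ∧ (α ∨ (γ ∧ ¬ε)) = max(0, a+b−1) on (1.00, 0.12) = 0.12

0.12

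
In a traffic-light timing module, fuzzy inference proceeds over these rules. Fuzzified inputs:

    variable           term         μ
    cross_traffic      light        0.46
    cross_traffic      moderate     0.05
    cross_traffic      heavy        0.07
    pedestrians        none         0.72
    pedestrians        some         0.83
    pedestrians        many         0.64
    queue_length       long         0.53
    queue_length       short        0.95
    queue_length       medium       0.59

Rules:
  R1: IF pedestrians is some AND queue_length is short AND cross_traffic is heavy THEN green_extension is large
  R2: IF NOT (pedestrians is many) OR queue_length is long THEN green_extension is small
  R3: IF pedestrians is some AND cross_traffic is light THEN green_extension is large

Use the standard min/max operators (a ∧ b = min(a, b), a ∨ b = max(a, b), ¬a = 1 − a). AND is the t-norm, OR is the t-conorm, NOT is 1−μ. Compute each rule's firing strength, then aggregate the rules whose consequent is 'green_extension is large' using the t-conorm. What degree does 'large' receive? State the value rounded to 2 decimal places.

0.46

R1: some=0.83, short=0.95, heavy=0.07; AND[min(a, b)] → w = 0.07
R2: ¬many=1−0.64=0.36, long=0.53; OR[max(a, b)] → w = 0.53
R3: some=0.83, light=0.46; AND[min(a, b)] → w = 0.46
Rules with consequent 'large': {R1, R3} → strengths 0.07, 0.46
Aggregate via t-conorm [max(a, b)]: 0.46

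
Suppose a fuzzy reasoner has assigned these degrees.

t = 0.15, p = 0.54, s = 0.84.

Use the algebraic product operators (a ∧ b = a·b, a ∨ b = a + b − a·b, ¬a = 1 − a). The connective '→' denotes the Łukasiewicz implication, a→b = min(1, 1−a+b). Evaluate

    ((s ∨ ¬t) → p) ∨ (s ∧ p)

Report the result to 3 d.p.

¬t = 1 − 0.1500 = 0.8500
s ∨ ¬t = a + b − a·b on (0.8400, 0.8500) = 0.9760
(s ∨ ¬t) → p  [Łukasiewicz: min(1, 1−a+b)] with a=0.9760, b=0.5400 → 0.5640
s ∧ p = a·b on (0.8400, 0.5400) = 0.4536
((s ∨ ¬t) → p) ∨ (s ∧ p) = a + b − a·b on (0.5640, 0.4536) = 0.7618

0.762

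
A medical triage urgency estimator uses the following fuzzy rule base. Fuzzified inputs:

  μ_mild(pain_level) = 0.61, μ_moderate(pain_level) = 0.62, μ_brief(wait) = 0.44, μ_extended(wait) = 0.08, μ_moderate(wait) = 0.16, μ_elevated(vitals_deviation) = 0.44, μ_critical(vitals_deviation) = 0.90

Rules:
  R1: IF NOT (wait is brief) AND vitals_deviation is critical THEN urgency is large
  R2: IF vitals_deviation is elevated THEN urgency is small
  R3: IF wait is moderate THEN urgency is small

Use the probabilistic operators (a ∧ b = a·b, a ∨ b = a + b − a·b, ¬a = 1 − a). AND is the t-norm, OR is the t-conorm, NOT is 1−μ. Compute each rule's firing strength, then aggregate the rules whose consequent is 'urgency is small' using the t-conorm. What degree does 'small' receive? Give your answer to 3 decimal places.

0.530

R1: ¬brief=1−0.44=0.56, critical=0.90; AND[a·b] → w = 0.5040
R2: elevated=0.44 → w = 0.4400
R3: moderate=0.16 → w = 0.1600
Rules with consequent 'small': {R2, R3} → strengths 0.4400, 0.1600
Aggregate via t-conorm [a + b − a·b]: 0.5296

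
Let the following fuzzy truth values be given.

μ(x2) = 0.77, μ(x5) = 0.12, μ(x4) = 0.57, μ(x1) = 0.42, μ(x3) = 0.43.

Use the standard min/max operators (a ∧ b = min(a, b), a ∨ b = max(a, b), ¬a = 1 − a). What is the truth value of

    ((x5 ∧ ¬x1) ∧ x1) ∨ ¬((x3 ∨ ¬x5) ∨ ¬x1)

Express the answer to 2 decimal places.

¬x1 = 1 − 0.42 = 0.58
x5 ∧ ¬x1 = min(a, b) on (0.12, 0.58) = 0.12
(x5 ∧ ¬x1) ∧ x1 = min(a, b) on (0.12, 0.42) = 0.12
¬x5 = 1 − 0.12 = 0.88
x3 ∨ ¬x5 = max(a, b) on (0.43, 0.88) = 0.88
¬x1 = 1 − 0.42 = 0.58
(x3 ∨ ¬x5) ∨ ¬x1 = max(a, b) on (0.88, 0.58) = 0.88
¬((x3 ∨ ¬x5) ∨ ¬x1) = 1 − 0.88 = 0.12
((x5 ∧ ¬x1) ∧ x1) ∨ ¬((x3 ∨ ¬x5) ∨ ¬x1) = max(a, b) on (0.12, 0.12) = 0.12

0.12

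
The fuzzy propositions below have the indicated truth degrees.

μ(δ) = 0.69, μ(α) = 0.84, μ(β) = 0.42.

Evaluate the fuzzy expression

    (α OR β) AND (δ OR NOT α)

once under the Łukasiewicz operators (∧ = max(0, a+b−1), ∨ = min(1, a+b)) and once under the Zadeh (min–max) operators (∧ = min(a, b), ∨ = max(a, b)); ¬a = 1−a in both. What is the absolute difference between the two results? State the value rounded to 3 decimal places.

Under Łukasiewicz:
  α OR β = min(1, a+b) on (0.84, 0.42) = 1.00
  NOT α = 1 − 0.84 = 0.16
  δ OR NOT α = min(1, a+b) on (0.69, 0.16) = 0.85
  (α OR β) AND (δ OR NOT α) = max(0, a+b−1) on (1.00, 0.85) = 0.85
  → value = 0.8500
Under Zadeh (min–max):
  α OR β = max(a, b) on (0.84, 0.42) = 0.84
  NOT α = 1 − 0.84 = 0.16
  δ OR NOT α = max(a, b) on (0.69, 0.16) = 0.69
  (α OR β) AND (δ OR NOT α) = min(a, b) on (0.84, 0.69) = 0.69
  → value = 0.6900
|0.8500 − 0.6900| = 0.160

0.160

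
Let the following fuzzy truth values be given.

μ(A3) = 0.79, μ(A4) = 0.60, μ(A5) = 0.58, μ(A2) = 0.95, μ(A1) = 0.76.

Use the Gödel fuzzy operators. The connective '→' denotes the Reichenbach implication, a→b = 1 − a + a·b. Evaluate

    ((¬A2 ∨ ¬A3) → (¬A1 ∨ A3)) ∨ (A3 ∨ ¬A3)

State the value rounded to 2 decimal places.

¬A2 = 1 − 0.95 = 0.05
¬A3 = 1 − 0.79 = 0.21
¬A2 ∨ ¬A3 = max(a, b) on (0.05, 0.21) = 0.21
¬A1 = 1 − 0.76 = 0.24
¬A1 ∨ A3 = max(a, b) on (0.24, 0.79) = 0.79
(¬A2 ∨ ¬A3) → (¬A1 ∨ A3)  [Reichenbach: 1 − a + a·b] with a=0.21, b=0.79 → 0.96
¬A3 = 1 − 0.79 = 0.21
A3 ∨ ¬A3 = max(a, b) on (0.79, 0.21) = 0.79
((¬A2 ∨ ¬A3) → (¬A1 ∨ A3)) ∨ (A3 ∨ ¬A3) = max(a, b) on (0.96, 0.79) = 0.96

0.96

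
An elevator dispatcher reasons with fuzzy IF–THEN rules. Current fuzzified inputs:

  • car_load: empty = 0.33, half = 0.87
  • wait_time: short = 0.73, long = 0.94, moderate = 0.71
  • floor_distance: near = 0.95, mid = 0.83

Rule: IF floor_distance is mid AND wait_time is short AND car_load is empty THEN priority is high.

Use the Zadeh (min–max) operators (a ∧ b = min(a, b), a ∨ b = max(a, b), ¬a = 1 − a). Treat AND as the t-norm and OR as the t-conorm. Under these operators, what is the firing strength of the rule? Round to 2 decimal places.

firing strength: mid=0.83, short=0.73, empty=0.33; AND[min(a, b)] → w = 0.33

0.33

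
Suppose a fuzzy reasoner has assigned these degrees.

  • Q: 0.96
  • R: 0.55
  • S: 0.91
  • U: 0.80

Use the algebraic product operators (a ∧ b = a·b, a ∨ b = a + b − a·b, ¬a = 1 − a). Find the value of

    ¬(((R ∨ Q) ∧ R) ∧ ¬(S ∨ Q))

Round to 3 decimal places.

R ∨ Q = a + b − a·b on (0.5500, 0.9600) = 0.9820
(R ∨ Q) ∧ R = a·b on (0.9820, 0.5500) = 0.5401
S ∨ Q = a + b − a·b on (0.9100, 0.9600) = 0.9964
¬(S ∨ Q) = 1 − 0.9964 = 0.0036
((R ∨ Q) ∧ R) ∧ ¬(S ∨ Q) = a·b on (0.5401, 0.0036) = 0.0019
¬(((R ∨ Q) ∧ R) ∧ ¬(S ∨ Q)) = 1 − 0.0019 = 0.9981

0.998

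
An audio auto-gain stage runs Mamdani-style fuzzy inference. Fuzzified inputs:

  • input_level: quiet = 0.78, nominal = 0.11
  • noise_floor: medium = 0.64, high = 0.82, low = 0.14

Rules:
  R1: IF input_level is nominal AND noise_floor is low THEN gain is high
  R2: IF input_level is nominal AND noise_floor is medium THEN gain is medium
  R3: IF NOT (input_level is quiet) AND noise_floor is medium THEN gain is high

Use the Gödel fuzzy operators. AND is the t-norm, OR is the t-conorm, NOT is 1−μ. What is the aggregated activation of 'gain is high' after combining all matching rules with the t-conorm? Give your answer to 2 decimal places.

R1: nominal=0.11, low=0.14; AND[min(a, b)] → w = 0.11
R2: nominal=0.11, medium=0.64; AND[min(a, b)] → w = 0.11
R3: ¬quiet=1−0.78=0.22, medium=0.64; AND[min(a, b)] → w = 0.22
Rules with consequent 'high': {R1, R3} → strengths 0.11, 0.22
Aggregate via t-conorm [max(a, b)]: 0.22

0.22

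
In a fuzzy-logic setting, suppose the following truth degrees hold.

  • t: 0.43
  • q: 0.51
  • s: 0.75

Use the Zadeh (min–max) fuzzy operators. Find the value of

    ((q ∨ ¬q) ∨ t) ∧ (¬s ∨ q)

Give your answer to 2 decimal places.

0.51

¬q = 1 − 0.51 = 0.49
q ∨ ¬q = max(a, b) on (0.51, 0.49) = 0.51
(q ∨ ¬q) ∨ t = max(a, b) on (0.51, 0.43) = 0.51
¬s = 1 − 0.75 = 0.25
¬s ∨ q = max(a, b) on (0.25, 0.51) = 0.51
((q ∨ ¬q) ∨ t) ∧ (¬s ∨ q) = min(a, b) on (0.51, 0.51) = 0.51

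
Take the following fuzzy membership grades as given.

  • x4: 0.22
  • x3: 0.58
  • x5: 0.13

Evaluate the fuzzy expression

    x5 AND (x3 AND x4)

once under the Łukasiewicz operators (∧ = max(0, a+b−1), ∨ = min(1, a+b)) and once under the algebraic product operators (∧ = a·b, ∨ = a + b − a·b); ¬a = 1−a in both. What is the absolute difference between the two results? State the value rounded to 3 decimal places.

0.017

Under Łukasiewicz:
  x3 AND x4 = max(0, a+b−1) on (0.58, 0.22) = 0.00
  x5 AND (x3 AND x4) = max(0, a+b−1) on (0.13, 0.00) = 0.00
  → value = 0.0000
Under algebraic product:
  x3 AND x4 = a·b on (0.5800, 0.2200) = 0.1276
  x5 AND (x3 AND x4) = a·b on (0.1300, 0.1276) = 0.0166
  → value = 0.0166
|0.0000 − 0.0166| = 0.017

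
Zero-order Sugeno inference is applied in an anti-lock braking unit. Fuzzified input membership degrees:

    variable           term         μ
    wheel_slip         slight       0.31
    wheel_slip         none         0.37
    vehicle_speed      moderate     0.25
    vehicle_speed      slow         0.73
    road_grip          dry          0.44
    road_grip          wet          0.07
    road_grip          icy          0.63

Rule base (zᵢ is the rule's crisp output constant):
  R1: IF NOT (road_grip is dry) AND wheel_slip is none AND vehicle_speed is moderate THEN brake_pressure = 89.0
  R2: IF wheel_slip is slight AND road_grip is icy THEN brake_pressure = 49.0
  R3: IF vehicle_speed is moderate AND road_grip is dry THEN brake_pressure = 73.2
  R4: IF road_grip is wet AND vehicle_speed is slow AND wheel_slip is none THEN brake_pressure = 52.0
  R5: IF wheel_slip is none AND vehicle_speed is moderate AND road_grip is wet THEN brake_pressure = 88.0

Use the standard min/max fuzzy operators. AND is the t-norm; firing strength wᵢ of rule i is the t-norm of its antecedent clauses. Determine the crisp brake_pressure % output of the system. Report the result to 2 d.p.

68.99

R1 (z=89.0): ¬dry=1−0.44=0.56, none=0.37, moderate=0.25; AND[min(a, b)] → w = 0.25
R2 (z=49.0): slight=0.31, icy=0.63; AND[min(a, b)] → w = 0.31
R3 (z=73.2): moderate=0.25, dry=0.44; AND[min(a, b)] → w = 0.25
R4 (z=52.0): wet=0.07, slow=0.73, none=0.37; AND[min(a, b)] → w = 0.07
R5 (z=88.0): none=0.37, moderate=0.25, wet=0.07; AND[min(a, b)] → w = 0.07
Weighted average = (0.25·89.0 + 0.31·49.0 + 0.25·73.2 + 0.07·52.0 + 0.07·88.0) / (0.25 + 0.31 + 0.25 + 0.07 + 0.07)
  = 65.5400 / 0.9500 = 68.99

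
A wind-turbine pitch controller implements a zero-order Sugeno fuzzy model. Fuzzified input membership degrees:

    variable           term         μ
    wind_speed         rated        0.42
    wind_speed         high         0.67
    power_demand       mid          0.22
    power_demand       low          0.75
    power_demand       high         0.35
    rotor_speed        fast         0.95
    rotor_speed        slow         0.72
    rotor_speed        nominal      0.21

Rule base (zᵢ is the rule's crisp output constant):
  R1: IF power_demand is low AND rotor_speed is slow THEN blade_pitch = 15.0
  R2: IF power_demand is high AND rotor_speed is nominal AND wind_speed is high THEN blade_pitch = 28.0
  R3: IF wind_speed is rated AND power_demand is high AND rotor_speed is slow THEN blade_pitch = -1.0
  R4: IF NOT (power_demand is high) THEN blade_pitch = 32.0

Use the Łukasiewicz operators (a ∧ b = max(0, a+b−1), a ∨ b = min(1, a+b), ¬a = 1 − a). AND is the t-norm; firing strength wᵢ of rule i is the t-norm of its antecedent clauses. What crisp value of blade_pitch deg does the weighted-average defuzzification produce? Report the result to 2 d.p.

24.87

R1 (z=15.0): low=0.75, slow=0.72; AND[max(0, a+b−1)] → w = 0.47
R2 (z=28.0): high=0.35, nominal=0.21, high=0.67; AND[max(0, a+b−1)] → w = 0.00
R3 (z=-1.0): rated=0.42, high=0.35, slow=0.72; AND[max(0, a+b−1)] → w = 0.00
R4 (z=32.0): ¬high=1−0.35=0.65 → w = 0.65
Weighted average = (0.47·15.0 + 0.00·28.0 + 0.00·-1.0 + 0.65·32.0) / (0.47 + 0.00 + 0.00 + 0.65)
  = 27.8500 / 1.1200 = 24.87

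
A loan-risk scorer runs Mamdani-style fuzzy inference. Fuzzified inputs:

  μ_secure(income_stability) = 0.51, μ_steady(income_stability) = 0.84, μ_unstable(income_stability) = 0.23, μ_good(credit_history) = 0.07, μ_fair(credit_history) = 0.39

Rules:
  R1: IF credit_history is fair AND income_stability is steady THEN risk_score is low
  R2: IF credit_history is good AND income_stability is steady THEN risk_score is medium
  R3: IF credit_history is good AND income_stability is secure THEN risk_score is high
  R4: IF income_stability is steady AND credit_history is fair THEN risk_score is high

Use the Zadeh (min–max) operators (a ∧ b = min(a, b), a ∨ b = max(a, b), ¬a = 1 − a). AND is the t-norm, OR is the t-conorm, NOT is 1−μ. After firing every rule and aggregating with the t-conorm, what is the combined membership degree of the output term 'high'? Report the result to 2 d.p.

R1: fair=0.39, steady=0.84; AND[min(a, b)] → w = 0.39
R2: good=0.07, steady=0.84; AND[min(a, b)] → w = 0.07
R3: good=0.07, secure=0.51; AND[min(a, b)] → w = 0.07
R4: steady=0.84, fair=0.39; AND[min(a, b)] → w = 0.39
Rules with consequent 'high': {R3, R4} → strengths 0.07, 0.39
Aggregate via t-conorm [max(a, b)]: 0.39

0.39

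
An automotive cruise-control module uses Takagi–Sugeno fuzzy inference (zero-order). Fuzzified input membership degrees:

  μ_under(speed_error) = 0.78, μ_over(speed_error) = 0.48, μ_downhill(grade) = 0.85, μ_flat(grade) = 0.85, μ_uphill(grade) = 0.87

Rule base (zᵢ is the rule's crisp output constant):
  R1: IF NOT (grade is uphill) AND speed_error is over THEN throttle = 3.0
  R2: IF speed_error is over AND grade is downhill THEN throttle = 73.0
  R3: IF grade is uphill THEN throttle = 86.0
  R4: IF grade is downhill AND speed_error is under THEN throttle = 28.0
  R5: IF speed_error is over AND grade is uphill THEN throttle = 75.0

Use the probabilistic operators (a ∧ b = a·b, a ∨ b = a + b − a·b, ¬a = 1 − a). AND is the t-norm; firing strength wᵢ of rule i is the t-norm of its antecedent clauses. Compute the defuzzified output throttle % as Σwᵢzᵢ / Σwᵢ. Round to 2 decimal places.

63.89

R1 (z=3.0): ¬uphill=1−0.87=0.13, over=0.48; AND[a·b] → w = 0.0624
R2 (z=73.0): over=0.48, downhill=0.85; AND[a·b] → w = 0.4080
R3 (z=86.0): uphill=0.87 → w = 0.8700
R4 (z=28.0): downhill=0.85, under=0.78; AND[a·b] → w = 0.6630
R5 (z=75.0): over=0.48, uphill=0.87; AND[a·b] → w = 0.4176
Weighted average = (0.0624·3.0 + 0.4080·73.0 + 0.8700·86.0 + 0.6630·28.0 + 0.4176·75.0) / (0.0624 + 0.4080 + 0.8700 + 0.6630 + 0.4176)
  = 154.6752 / 2.4210 = 63.89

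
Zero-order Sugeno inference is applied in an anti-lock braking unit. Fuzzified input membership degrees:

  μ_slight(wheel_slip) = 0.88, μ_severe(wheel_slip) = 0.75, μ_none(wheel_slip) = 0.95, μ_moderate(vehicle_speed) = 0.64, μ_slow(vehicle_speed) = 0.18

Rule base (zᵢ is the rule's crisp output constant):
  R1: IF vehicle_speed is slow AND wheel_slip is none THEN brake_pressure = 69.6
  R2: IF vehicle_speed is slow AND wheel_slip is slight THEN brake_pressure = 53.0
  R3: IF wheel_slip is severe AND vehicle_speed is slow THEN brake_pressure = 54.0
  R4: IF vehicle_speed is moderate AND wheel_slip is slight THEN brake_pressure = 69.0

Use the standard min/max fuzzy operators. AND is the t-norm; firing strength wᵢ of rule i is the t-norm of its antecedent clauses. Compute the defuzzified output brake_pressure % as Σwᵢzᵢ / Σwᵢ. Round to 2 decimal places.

64.36

R1 (z=69.6): slow=0.18, none=0.95; AND[min(a, b)] → w = 0.18
R2 (z=53.0): slow=0.18, slight=0.88; AND[min(a, b)] → w = 0.18
R3 (z=54.0): severe=0.75, slow=0.18; AND[min(a, b)] → w = 0.18
R4 (z=69.0): moderate=0.64, slight=0.88; AND[min(a, b)] → w = 0.64
Weighted average = (0.18·69.6 + 0.18·53.0 + 0.18·54.0 + 0.64·69.0) / (0.18 + 0.18 + 0.18 + 0.64)
  = 75.9480 / 1.1800 = 64.36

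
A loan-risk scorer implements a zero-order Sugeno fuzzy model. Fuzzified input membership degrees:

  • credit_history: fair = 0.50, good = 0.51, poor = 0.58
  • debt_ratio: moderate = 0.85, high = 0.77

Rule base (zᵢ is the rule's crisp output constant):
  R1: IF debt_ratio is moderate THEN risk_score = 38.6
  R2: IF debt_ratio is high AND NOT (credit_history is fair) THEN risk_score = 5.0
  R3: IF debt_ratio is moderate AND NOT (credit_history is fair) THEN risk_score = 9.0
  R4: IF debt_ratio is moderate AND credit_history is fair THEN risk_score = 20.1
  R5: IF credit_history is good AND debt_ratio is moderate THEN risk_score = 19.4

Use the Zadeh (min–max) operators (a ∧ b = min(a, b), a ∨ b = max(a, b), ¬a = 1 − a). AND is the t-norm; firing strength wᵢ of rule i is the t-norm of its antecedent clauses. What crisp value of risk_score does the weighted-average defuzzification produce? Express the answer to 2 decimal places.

20.89

R1 (z=38.6): moderate=0.85 → w = 0.85
R2 (z=5.0): high=0.77, ¬fair=1−0.50=0.50; AND[min(a, b)] → w = 0.50
R3 (z=9.0): moderate=0.85, ¬fair=1−0.50=0.50; AND[min(a, b)] → w = 0.50
R4 (z=20.1): moderate=0.85, fair=0.50; AND[min(a, b)] → w = 0.50
R5 (z=19.4): good=0.51, moderate=0.85; AND[min(a, b)] → w = 0.51
Weighted average = (0.85·38.6 + 0.50·5.0 + 0.50·9.0 + 0.50·20.1 + 0.51·19.4) / (0.85 + 0.50 + 0.50 + 0.50 + 0.51)
  = 59.7540 / 2.8600 = 20.89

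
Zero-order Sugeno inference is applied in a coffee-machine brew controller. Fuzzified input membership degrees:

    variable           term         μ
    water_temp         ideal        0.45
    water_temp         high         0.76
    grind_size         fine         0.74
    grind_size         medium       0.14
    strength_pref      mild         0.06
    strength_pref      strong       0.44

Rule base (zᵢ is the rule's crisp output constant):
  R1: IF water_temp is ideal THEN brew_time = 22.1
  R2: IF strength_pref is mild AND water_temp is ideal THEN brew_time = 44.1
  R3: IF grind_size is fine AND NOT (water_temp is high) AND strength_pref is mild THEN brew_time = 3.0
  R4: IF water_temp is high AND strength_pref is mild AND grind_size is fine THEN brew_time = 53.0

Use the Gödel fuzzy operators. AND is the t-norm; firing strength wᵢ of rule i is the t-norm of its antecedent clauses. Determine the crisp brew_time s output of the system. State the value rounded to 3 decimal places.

R1 (z=22.1): ideal=0.45 → w = 0.45
R2 (z=44.1): mild=0.06, ideal=0.45; AND[min(a, b)] → w = 0.06
R3 (z=3.0): fine=0.74, ¬high=1−0.76=0.24, mild=0.06; AND[min(a, b)] → w = 0.06
R4 (z=53.0): high=0.76, mild=0.06, fine=0.74; AND[min(a, b)] → w = 0.06
Weighted average = (0.45·22.1 + 0.06·44.1 + 0.06·3.0 + 0.06·53.0) / (0.45 + 0.06 + 0.06 + 0.06)
  = 15.9510 / 0.6300 = 25.319

25.319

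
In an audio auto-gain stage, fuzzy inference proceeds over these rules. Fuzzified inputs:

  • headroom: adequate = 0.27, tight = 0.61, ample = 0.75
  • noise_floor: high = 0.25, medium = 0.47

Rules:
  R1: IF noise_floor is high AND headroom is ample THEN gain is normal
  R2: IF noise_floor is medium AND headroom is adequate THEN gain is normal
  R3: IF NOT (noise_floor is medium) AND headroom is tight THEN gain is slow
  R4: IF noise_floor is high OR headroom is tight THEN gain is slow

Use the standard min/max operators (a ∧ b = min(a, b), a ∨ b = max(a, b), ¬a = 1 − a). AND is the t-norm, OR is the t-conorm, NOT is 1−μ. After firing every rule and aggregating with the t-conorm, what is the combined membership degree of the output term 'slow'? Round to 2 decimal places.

0.61

R1: high=0.25, ample=0.75; AND[min(a, b)] → w = 0.25
R2: medium=0.47, adequate=0.27; AND[min(a, b)] → w = 0.27
R3: ¬medium=1−0.47=0.53, tight=0.61; AND[min(a, b)] → w = 0.53
R4: high=0.25, tight=0.61; OR[max(a, b)] → w = 0.61
Rules with consequent 'slow': {R3, R4} → strengths 0.53, 0.61
Aggregate via t-conorm [max(a, b)]: 0.61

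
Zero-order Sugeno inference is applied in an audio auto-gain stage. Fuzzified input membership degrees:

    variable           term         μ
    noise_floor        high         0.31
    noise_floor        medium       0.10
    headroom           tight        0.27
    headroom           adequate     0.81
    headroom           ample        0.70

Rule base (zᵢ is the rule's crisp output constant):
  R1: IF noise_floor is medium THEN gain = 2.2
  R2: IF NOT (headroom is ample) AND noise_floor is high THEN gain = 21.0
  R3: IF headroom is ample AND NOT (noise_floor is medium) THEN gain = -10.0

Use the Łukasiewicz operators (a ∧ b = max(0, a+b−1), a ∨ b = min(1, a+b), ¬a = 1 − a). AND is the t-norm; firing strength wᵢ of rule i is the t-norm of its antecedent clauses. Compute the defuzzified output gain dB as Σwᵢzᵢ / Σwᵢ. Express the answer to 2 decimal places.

-8.26

R1 (z=2.2): medium=0.10 → w = 0.10
R2 (z=21.0): ¬ample=1−0.70=0.30, high=0.31; AND[max(0, a+b−1)] → w = 0.00
R3 (z=-10.0): ample=0.70, ¬medium=1−0.10=0.90; AND[max(0, a+b−1)] → w = 0.60
Weighted average = (0.10·2.2 + 0.00·21.0 + 0.60·-10.0) / (0.10 + 0.00 + 0.60)
  = -5.7800 / 0.7000 = -8.26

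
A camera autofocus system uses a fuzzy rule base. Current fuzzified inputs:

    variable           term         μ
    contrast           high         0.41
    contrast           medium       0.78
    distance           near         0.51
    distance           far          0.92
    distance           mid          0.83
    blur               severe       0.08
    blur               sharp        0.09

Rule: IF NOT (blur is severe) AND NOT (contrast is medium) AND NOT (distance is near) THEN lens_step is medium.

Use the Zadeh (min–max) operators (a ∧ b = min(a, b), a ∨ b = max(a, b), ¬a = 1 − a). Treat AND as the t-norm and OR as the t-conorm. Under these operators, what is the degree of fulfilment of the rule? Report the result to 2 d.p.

0.22

firing strength: ¬severe=1−0.08=0.92, ¬medium=1−0.78=0.22, ¬near=1−0.51=0.49; AND[min(a, b)] → w = 0.22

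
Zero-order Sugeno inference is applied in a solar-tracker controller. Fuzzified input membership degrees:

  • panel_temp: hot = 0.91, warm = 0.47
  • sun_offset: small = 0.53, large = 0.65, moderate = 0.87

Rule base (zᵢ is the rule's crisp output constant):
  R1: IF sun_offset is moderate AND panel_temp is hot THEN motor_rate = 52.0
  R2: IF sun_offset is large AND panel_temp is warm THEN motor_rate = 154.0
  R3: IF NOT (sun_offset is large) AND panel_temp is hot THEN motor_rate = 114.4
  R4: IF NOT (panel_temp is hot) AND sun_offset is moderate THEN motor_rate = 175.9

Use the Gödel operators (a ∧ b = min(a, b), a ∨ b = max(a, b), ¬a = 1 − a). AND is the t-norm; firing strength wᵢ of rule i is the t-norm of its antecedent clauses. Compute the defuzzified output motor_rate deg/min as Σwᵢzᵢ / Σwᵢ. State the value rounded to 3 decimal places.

R1 (z=52.0): moderate=0.87, hot=0.91; AND[min(a, b)] → w = 0.87
R2 (z=154.0): large=0.65, warm=0.47; AND[min(a, b)] → w = 0.47
R3 (z=114.4): ¬large=1−0.65=0.35, hot=0.91; AND[min(a, b)] → w = 0.35
R4 (z=175.9): ¬hot=1−0.91=0.09, moderate=0.87; AND[min(a, b)] → w = 0.09
Weighted average = (0.87·52.0 + 0.47·154.0 + 0.35·114.4 + 0.09·175.9) / (0.87 + 0.47 + 0.35 + 0.09)
  = 173.4910 / 1.7800 = 97.467

97.467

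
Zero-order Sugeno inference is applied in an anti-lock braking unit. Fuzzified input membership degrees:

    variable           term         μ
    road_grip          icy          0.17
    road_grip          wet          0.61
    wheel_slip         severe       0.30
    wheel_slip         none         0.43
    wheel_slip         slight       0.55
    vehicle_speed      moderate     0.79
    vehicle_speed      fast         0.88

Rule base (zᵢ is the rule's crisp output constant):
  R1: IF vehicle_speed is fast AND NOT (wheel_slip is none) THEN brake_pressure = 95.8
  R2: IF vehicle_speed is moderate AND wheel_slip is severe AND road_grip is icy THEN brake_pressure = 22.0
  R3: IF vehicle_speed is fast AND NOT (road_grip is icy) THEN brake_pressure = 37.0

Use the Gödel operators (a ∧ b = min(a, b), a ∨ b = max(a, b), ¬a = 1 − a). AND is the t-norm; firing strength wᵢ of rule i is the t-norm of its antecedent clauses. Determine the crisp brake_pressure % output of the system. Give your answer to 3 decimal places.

56.724

R1 (z=95.8): fast=0.88, ¬none=1−0.43=0.57; AND[min(a, b)] → w = 0.57
R2 (z=22.0): moderate=0.79, severe=0.30, icy=0.17; AND[min(a, b)] → w = 0.17
R3 (z=37.0): fast=0.88, ¬icy=1−0.17=0.83; AND[min(a, b)] → w = 0.83
Weighted average = (0.57·95.8 + 0.17·22.0 + 0.83·37.0) / (0.57 + 0.17 + 0.83)
  = 89.0560 / 1.5700 = 56.724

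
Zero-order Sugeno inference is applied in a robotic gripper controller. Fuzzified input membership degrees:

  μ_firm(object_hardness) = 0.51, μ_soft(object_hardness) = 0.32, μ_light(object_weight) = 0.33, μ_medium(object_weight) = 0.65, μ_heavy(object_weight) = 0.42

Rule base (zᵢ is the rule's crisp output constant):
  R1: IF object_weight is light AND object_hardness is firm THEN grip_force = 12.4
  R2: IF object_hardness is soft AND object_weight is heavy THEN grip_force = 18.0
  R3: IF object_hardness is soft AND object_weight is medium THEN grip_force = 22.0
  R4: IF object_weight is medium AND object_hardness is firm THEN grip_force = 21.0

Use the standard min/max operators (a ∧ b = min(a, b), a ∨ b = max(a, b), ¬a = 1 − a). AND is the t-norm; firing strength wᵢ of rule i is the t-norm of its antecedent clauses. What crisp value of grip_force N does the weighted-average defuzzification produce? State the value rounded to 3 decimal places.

R1 (z=12.4): light=0.33, firm=0.51; AND[min(a, b)] → w = 0.33
R2 (z=18.0): soft=0.32, heavy=0.42; AND[min(a, b)] → w = 0.32
R3 (z=22.0): soft=0.32, medium=0.65; AND[min(a, b)] → w = 0.32
R4 (z=21.0): medium=0.65, firm=0.51; AND[min(a, b)] → w = 0.51
Weighted average = (0.33·12.4 + 0.32·18.0 + 0.32·22.0 + 0.51·21.0) / (0.33 + 0.32 + 0.32 + 0.51)
  = 27.6020 / 1.4800 = 18.650

18.650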